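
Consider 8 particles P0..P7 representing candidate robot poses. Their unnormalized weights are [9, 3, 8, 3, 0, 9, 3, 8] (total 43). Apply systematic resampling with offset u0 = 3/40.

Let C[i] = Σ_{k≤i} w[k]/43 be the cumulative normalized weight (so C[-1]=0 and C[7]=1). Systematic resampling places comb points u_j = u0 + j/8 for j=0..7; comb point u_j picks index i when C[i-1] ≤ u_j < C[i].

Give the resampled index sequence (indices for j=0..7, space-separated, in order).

0 0 2 2 5 5 7 7

C = [9/43, 12/43, 20/43, 23/43, 23/43, 32/43, 35/43, 1]
j=0: u_0=3/40 ∈ [0, 9/43) → index 0
j=1: u_1=1/5 ∈ [0, 9/43) → index 0
j=2: u_2=13/40 ∈ [12/43, 20/43) → index 2
j=3: u_3=9/20 ∈ [12/43, 20/43) → index 2
j=4: u_4=23/40 ∈ [23/43, 32/43) → index 5
j=5: u_5=7/10 ∈ [23/43, 32/43) → index 5
j=6: u_6=33/40 ∈ [35/43, 1) → index 7
j=7: u_7=19/20 ∈ [35/43, 1) → index 7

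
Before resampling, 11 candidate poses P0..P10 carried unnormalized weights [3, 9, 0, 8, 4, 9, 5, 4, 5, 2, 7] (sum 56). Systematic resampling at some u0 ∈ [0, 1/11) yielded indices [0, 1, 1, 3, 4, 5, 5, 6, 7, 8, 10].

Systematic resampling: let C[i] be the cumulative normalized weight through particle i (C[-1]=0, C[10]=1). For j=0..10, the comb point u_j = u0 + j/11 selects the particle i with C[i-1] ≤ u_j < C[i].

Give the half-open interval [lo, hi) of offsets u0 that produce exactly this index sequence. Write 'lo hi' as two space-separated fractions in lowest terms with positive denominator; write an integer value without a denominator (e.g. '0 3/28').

0 13/616

C = [3/56, 3/14, 3/14, 5/14, 3/7, 33/56, 19/28, 3/4, 47/56, 7/8, 1]
j=0 picked index 0: u0 ∈ [0, 3/56)
j=1 picked index 1: u0 ∈ [-23/616, 19/154)
j=2 picked index 1: u0 ∈ [-79/616, 5/154)
j=3 picked index 3: u0 ∈ [-9/154, 13/154)
j=4 picked index 4: u0 ∈ [-1/154, 5/77)
j=5 picked index 5: u0 ∈ [-2/77, 83/616)
j=6 picked index 5: u0 ∈ [-9/77, 27/616)
j=7 picked index 6: u0 ∈ [-29/616, 13/308)
j=8 picked index 7: u0 ∈ [-15/308, 1/44)
j=9 picked index 8: u0 ∈ [-3/44, 13/616)
j=10 picked index 10: u0 ∈ [-3/88, 1/11)
intersection: [0, 13/616)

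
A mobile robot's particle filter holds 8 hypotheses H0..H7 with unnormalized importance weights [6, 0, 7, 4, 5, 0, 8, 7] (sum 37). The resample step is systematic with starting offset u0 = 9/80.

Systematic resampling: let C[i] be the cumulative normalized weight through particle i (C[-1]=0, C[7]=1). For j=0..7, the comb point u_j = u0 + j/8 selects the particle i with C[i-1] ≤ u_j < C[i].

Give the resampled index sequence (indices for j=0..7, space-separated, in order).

C = [6/37, 6/37, 13/37, 17/37, 22/37, 22/37, 30/37, 1]
j=0: u_0=9/80 ∈ [0, 6/37) → index 0
j=1: u_1=19/80 ∈ [6/37, 13/37) → index 2
j=2: u_2=29/80 ∈ [13/37, 17/37) → index 3
j=3: u_3=39/80 ∈ [17/37, 22/37) → index 4
j=4: u_4=49/80 ∈ [22/37, 30/37) → index 6
j=5: u_5=59/80 ∈ [22/37, 30/37) → index 6
j=6: u_6=69/80 ∈ [30/37, 1) → index 7
j=7: u_7=79/80 ∈ [30/37, 1) → index 7

0 2 3 4 6 6 7 7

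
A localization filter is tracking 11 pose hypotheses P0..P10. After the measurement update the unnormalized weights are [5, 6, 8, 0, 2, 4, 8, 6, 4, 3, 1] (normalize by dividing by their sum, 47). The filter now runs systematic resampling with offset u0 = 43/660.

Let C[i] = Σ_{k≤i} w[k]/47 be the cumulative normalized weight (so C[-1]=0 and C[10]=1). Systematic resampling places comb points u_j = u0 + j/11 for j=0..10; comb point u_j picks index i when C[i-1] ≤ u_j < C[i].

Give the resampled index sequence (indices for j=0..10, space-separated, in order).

0 1 2 2 4 5 6 6 7 8 9

C = [5/47, 11/47, 19/47, 19/47, 21/47, 25/47, 33/47, 39/47, 43/47, 46/47, 1]
j=0: u_0=43/660 ∈ [0, 5/47) → index 0
j=1: u_1=103/660 ∈ [5/47, 11/47) → index 1
j=2: u_2=163/660 ∈ [11/47, 19/47) → index 2
j=3: u_3=223/660 ∈ [11/47, 19/47) → index 2
j=4: u_4=283/660 ∈ [19/47, 21/47) → index 4
j=5: u_5=343/660 ∈ [21/47, 25/47) → index 5
j=6: u_6=403/660 ∈ [25/47, 33/47) → index 6
j=7: u_7=463/660 ∈ [25/47, 33/47) → index 6
j=8: u_8=523/660 ∈ [33/47, 39/47) → index 7
j=9: u_9=53/60 ∈ [39/47, 43/47) → index 8
j=10: u_10=643/660 ∈ [43/47, 46/47) → index 9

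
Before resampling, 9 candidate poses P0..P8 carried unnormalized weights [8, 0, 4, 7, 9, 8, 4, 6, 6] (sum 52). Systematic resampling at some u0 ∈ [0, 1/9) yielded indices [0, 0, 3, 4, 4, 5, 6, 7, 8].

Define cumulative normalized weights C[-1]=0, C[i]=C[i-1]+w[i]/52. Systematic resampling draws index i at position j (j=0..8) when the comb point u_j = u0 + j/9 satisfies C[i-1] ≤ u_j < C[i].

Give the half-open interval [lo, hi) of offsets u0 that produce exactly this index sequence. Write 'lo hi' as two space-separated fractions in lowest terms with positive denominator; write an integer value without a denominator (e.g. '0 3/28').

5/156 5/117

C = [2/13, 2/13, 3/13, 19/52, 7/13, 9/13, 10/13, 23/26, 1]
j=0 picked index 0: u0 ∈ [0, 2/13)
j=1 picked index 0: u0 ∈ [-1/9, 5/117)
j=2 picked index 3: u0 ∈ [1/117, 67/468)
j=3 picked index 4: u0 ∈ [5/156, 8/39)
j=4 picked index 4: u0 ∈ [-37/468, 11/117)
j=5 picked index 5: u0 ∈ [-2/117, 16/117)
j=6 picked index 6: u0 ∈ [1/39, 4/39)
j=7 picked index 7: u0 ∈ [-1/117, 25/234)
j=8 picked index 8: u0 ∈ [-1/234, 1/9)
intersection: [5/156, 5/117)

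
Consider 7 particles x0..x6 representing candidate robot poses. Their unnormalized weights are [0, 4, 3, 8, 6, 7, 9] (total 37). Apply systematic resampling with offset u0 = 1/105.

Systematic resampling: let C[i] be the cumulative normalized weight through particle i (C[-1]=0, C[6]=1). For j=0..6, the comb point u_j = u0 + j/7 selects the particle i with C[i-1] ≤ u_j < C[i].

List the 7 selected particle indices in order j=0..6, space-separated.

1 2 3 4 5 5 6

C = [0, 4/37, 7/37, 15/37, 21/37, 28/37, 1]
j=0: u_0=1/105 ∈ [0, 4/37) → index 1
j=1: u_1=16/105 ∈ [4/37, 7/37) → index 2
j=2: u_2=31/105 ∈ [7/37, 15/37) → index 3
j=3: u_3=46/105 ∈ [15/37, 21/37) → index 4
j=4: u_4=61/105 ∈ [21/37, 28/37) → index 5
j=5: u_5=76/105 ∈ [21/37, 28/37) → index 5
j=6: u_6=13/15 ∈ [28/37, 1) → index 6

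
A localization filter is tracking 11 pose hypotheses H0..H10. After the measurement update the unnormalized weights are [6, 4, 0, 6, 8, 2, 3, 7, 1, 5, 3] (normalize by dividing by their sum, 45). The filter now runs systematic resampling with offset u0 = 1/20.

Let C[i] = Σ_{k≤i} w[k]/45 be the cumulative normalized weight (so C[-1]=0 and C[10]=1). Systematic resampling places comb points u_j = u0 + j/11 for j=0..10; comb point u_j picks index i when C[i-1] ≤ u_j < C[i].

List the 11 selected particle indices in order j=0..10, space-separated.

0 1 3 3 4 4 6 7 7 9 10

C = [2/15, 2/9, 2/9, 16/45, 8/15, 26/45, 29/45, 4/5, 37/45, 14/15, 1]
j=0: u_0=1/20 ∈ [0, 2/15) → index 0
j=1: u_1=31/220 ∈ [2/15, 2/9) → index 1
j=2: u_2=51/220 ∈ [2/9, 16/45) → index 3
j=3: u_3=71/220 ∈ [2/9, 16/45) → index 3
j=4: u_4=91/220 ∈ [16/45, 8/15) → index 4
j=5: u_5=111/220 ∈ [16/45, 8/15) → index 4
j=6: u_6=131/220 ∈ [26/45, 29/45) → index 6
j=7: u_7=151/220 ∈ [29/45, 4/5) → index 7
j=8: u_8=171/220 ∈ [29/45, 4/5) → index 7
j=9: u_9=191/220 ∈ [37/45, 14/15) → index 9
j=10: u_10=211/220 ∈ [14/15, 1) → index 10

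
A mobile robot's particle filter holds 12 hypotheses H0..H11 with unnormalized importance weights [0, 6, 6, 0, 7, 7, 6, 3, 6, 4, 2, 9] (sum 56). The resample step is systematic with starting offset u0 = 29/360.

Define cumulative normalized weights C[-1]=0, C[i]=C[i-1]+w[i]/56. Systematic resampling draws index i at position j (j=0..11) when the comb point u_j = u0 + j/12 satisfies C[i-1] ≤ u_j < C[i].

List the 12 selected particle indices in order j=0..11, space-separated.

1 2 4 4 5 6 7 8 9 10 11 11

C = [0, 3/28, 3/14, 3/14, 19/56, 13/28, 4/7, 5/8, 41/56, 45/56, 47/56, 1]
j=0: u_0=29/360 ∈ [0, 3/28) → index 1
j=1: u_1=59/360 ∈ [3/28, 3/14) → index 2
j=2: u_2=89/360 ∈ [3/14, 19/56) → index 4
j=3: u_3=119/360 ∈ [3/14, 19/56) → index 4
j=4: u_4=149/360 ∈ [19/56, 13/28) → index 5
j=5: u_5=179/360 ∈ [13/28, 4/7) → index 6
j=6: u_6=209/360 ∈ [4/7, 5/8) → index 7
j=7: u_7=239/360 ∈ [5/8, 41/56) → index 8
j=8: u_8=269/360 ∈ [41/56, 45/56) → index 9
j=9: u_9=299/360 ∈ [45/56, 47/56) → index 10
j=10: u_10=329/360 ∈ [47/56, 1) → index 11
j=11: u_11=359/360 ∈ [47/56, 1) → index 11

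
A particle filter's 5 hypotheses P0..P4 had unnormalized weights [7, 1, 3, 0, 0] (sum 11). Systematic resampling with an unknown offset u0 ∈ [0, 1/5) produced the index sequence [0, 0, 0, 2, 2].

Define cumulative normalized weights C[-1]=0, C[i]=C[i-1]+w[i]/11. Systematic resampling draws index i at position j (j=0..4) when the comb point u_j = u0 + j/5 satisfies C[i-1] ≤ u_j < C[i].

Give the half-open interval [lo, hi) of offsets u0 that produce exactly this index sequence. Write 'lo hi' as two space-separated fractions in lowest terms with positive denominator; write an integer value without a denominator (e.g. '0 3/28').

C = [7/11, 8/11, 1, 1, 1]
j=0 picked index 0: u0 ∈ [0, 7/11)
j=1 picked index 0: u0 ∈ [-1/5, 24/55)
j=2 picked index 0: u0 ∈ [-2/5, 13/55)
j=3 picked index 2: u0 ∈ [7/55, 2/5)
j=4 picked index 2: u0 ∈ [-4/55, 1/5)
intersection: [7/55, 1/5)

7/55 1/5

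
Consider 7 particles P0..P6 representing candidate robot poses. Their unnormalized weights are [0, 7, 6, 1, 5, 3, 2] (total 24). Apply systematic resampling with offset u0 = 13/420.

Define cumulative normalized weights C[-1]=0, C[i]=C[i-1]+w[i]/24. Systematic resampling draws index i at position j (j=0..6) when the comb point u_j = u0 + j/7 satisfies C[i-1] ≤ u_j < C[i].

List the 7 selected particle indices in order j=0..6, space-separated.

1 1 2 2 4 4 5

C = [0, 7/24, 13/24, 7/12, 19/24, 11/12, 1]
j=0: u_0=13/420 ∈ [0, 7/24) → index 1
j=1: u_1=73/420 ∈ [0, 7/24) → index 1
j=2: u_2=19/60 ∈ [7/24, 13/24) → index 2
j=3: u_3=193/420 ∈ [7/24, 13/24) → index 2
j=4: u_4=253/420 ∈ [7/12, 19/24) → index 4
j=5: u_5=313/420 ∈ [7/12, 19/24) → index 4
j=6: u_6=373/420 ∈ [19/24, 11/12) → index 5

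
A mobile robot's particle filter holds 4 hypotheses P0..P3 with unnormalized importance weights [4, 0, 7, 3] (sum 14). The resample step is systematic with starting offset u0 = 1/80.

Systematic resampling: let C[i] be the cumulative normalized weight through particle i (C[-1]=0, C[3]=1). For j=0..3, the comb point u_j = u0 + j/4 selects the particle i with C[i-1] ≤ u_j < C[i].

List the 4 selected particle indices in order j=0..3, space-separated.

0 0 2 2

C = [2/7, 2/7, 11/14, 1]
j=0: u_0=1/80 ∈ [0, 2/7) → index 0
j=1: u_1=21/80 ∈ [0, 2/7) → index 0
j=2: u_2=41/80 ∈ [2/7, 11/14) → index 2
j=3: u_3=61/80 ∈ [2/7, 11/14) → index 2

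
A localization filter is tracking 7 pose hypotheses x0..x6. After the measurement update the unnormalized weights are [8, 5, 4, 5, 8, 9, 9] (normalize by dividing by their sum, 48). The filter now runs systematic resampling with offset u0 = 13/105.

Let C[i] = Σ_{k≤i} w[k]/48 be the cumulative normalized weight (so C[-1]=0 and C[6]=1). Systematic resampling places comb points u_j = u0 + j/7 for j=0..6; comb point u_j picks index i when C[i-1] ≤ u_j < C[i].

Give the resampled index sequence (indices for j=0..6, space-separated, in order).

C = [1/6, 13/48, 17/48, 11/24, 5/8, 13/16, 1]
j=0: u_0=13/105 ∈ [0, 1/6) → index 0
j=1: u_1=4/15 ∈ [1/6, 13/48) → index 1
j=2: u_2=43/105 ∈ [17/48, 11/24) → index 3
j=3: u_3=58/105 ∈ [11/24, 5/8) → index 4
j=4: u_4=73/105 ∈ [5/8, 13/16) → index 5
j=5: u_5=88/105 ∈ [13/16, 1) → index 6
j=6: u_6=103/105 ∈ [13/16, 1) → index 6

0 1 3 4 5 6 6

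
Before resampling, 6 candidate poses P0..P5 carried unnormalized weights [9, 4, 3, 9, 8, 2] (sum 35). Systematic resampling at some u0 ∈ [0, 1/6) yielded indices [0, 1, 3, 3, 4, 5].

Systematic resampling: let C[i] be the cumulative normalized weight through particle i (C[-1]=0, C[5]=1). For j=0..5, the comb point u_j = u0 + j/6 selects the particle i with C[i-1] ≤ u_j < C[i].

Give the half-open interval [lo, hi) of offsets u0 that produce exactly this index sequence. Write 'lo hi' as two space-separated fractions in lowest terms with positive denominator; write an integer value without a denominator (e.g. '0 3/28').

C = [9/35, 13/35, 16/35, 5/7, 33/35, 1]
j=0 picked index 0: u0 ∈ [0, 9/35)
j=1 picked index 1: u0 ∈ [19/210, 43/210)
j=2 picked index 3: u0 ∈ [13/105, 8/21)
j=3 picked index 3: u0 ∈ [-3/70, 3/14)
j=4 picked index 4: u0 ∈ [1/21, 29/105)
j=5 picked index 5: u0 ∈ [23/210, 1/6)
intersection: [13/105, 1/6)

13/105 1/6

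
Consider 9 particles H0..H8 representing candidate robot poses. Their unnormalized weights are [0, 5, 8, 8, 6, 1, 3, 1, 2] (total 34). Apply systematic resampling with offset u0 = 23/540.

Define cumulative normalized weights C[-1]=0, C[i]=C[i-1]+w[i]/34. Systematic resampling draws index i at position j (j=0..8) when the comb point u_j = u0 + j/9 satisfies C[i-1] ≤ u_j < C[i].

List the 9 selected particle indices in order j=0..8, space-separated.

C = [0, 5/34, 13/34, 21/34, 27/34, 14/17, 31/34, 16/17, 1]
j=0: u_0=23/540 ∈ [0, 5/34) → index 1
j=1: u_1=83/540 ∈ [5/34, 13/34) → index 2
j=2: u_2=143/540 ∈ [5/34, 13/34) → index 2
j=3: u_3=203/540 ∈ [5/34, 13/34) → index 2
j=4: u_4=263/540 ∈ [13/34, 21/34) → index 3
j=5: u_5=323/540 ∈ [13/34, 21/34) → index 3
j=6: u_6=383/540 ∈ [21/34, 27/34) → index 4
j=7: u_7=443/540 ∈ [27/34, 14/17) → index 5
j=8: u_8=503/540 ∈ [31/34, 16/17) → index 7

1 2 2 2 3 3 4 5 7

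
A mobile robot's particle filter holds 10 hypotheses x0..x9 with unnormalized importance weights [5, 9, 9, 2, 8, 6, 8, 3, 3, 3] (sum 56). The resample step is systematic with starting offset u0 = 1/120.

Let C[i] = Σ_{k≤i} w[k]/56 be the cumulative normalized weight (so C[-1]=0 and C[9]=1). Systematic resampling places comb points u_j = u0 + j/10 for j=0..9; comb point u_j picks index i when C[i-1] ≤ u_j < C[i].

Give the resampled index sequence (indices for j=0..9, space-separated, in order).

C = [5/56, 1/4, 23/56, 25/56, 33/56, 39/56, 47/56, 25/28, 53/56, 1]
j=0: u_0=1/120 ∈ [0, 5/56) → index 0
j=1: u_1=13/120 ∈ [5/56, 1/4) → index 1
j=2: u_2=5/24 ∈ [5/56, 1/4) → index 1
j=3: u_3=37/120 ∈ [1/4, 23/56) → index 2
j=4: u_4=49/120 ∈ [1/4, 23/56) → index 2
j=5: u_5=61/120 ∈ [25/56, 33/56) → index 4
j=6: u_6=73/120 ∈ [33/56, 39/56) → index 5
j=7: u_7=17/24 ∈ [39/56, 47/56) → index 6
j=8: u_8=97/120 ∈ [39/56, 47/56) → index 6
j=9: u_9=109/120 ∈ [25/28, 53/56) → index 8

0 1 1 2 2 4 5 6 6 8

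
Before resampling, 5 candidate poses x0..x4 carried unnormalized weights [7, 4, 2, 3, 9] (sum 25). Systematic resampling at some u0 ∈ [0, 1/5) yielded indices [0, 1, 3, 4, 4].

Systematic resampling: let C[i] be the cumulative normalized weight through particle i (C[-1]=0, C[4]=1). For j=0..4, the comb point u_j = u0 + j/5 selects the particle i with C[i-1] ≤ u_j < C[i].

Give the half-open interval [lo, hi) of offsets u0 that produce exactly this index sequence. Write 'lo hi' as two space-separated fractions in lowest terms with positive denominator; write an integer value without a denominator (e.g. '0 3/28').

C = [7/25, 11/25, 13/25, 16/25, 1]
j=0 picked index 0: u0 ∈ [0, 7/25)
j=1 picked index 1: u0 ∈ [2/25, 6/25)
j=2 picked index 3: u0 ∈ [3/25, 6/25)
j=3 picked index 4: u0 ∈ [1/25, 2/5)
j=4 picked index 4: u0 ∈ [-4/25, 1/5)
intersection: [3/25, 1/5)

3/25 1/5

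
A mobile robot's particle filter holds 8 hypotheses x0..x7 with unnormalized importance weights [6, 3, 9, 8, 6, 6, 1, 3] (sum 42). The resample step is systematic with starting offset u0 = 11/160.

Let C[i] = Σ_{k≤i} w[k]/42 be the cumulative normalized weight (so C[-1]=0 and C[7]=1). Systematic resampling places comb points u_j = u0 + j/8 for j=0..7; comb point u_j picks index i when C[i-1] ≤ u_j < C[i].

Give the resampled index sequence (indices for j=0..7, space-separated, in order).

0 1 2 3 3 4 5 7

C = [1/7, 3/14, 3/7, 13/21, 16/21, 19/21, 13/14, 1]
j=0: u_0=11/160 ∈ [0, 1/7) → index 0
j=1: u_1=31/160 ∈ [1/7, 3/14) → index 1
j=2: u_2=51/160 ∈ [3/14, 3/7) → index 2
j=3: u_3=71/160 ∈ [3/7, 13/21) → index 3
j=4: u_4=91/160 ∈ [3/7, 13/21) → index 3
j=5: u_5=111/160 ∈ [13/21, 16/21) → index 4
j=6: u_6=131/160 ∈ [16/21, 19/21) → index 5
j=7: u_7=151/160 ∈ [13/14, 1) → index 7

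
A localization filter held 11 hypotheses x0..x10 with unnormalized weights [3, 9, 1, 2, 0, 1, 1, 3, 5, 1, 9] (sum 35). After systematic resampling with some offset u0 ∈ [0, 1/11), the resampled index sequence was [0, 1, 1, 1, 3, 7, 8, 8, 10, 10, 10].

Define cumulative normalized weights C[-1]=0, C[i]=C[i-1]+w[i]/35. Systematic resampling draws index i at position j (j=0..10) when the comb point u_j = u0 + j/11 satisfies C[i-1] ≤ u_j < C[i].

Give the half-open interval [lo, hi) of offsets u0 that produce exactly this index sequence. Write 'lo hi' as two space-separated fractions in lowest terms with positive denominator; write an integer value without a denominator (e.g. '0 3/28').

12/385 5/77

C = [3/35, 12/35, 13/35, 3/7, 3/7, 16/35, 17/35, 4/7, 5/7, 26/35, 1]
j=0 picked index 0: u0 ∈ [0, 3/35)
j=1 picked index 1: u0 ∈ [-2/385, 97/385)
j=2 picked index 1: u0 ∈ [-37/385, 62/385)
j=3 picked index 1: u0 ∈ [-72/385, 27/385)
j=4 picked index 3: u0 ∈ [3/385, 5/77)
j=5 picked index 7: u0 ∈ [12/385, 9/77)
j=6 picked index 8: u0 ∈ [2/77, 13/77)
j=7 picked index 8: u0 ∈ [-5/77, 6/77)
j=8 picked index 10: u0 ∈ [6/385, 3/11)
j=9 picked index 10: u0 ∈ [-29/385, 2/11)
j=10 picked index 10: u0 ∈ [-64/385, 1/11)
intersection: [12/385, 5/77)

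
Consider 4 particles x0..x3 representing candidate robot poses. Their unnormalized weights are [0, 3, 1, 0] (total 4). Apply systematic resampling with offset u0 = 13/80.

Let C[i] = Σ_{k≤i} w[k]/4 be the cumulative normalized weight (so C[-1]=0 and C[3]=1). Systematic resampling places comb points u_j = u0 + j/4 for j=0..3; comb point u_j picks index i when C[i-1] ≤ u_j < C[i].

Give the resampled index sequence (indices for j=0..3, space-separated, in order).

C = [0, 3/4, 1, 1]
j=0: u_0=13/80 ∈ [0, 3/4) → index 1
j=1: u_1=33/80 ∈ [0, 3/4) → index 1
j=2: u_2=53/80 ∈ [0, 3/4) → index 1
j=3: u_3=73/80 ∈ [3/4, 1) → index 2

1 1 1 2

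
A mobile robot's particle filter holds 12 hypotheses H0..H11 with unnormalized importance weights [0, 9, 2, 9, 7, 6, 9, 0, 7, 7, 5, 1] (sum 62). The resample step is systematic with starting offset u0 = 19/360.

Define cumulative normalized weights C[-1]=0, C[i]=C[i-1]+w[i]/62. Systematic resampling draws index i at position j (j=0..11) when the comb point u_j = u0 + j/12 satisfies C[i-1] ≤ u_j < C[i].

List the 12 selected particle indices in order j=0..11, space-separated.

C = [0, 9/62, 11/62, 10/31, 27/62, 33/62, 21/31, 21/31, 49/62, 28/31, 61/62, 1]
j=0: u_0=19/360 ∈ [0, 9/62) → index 1
j=1: u_1=49/360 ∈ [0, 9/62) → index 1
j=2: u_2=79/360 ∈ [11/62, 10/31) → index 3
j=3: u_3=109/360 ∈ [11/62, 10/31) → index 3
j=4: u_4=139/360 ∈ [10/31, 27/62) → index 4
j=5: u_5=169/360 ∈ [27/62, 33/62) → index 5
j=6: u_6=199/360 ∈ [33/62, 21/31) → index 6
j=7: u_7=229/360 ∈ [33/62, 21/31) → index 6
j=8: u_8=259/360 ∈ [21/31, 49/62) → index 8
j=9: u_9=289/360 ∈ [49/62, 28/31) → index 9
j=10: u_10=319/360 ∈ [49/62, 28/31) → index 9
j=11: u_11=349/360 ∈ [28/31, 61/62) → index 10

1 1 3 3 4 5 6 6 8 9 9 10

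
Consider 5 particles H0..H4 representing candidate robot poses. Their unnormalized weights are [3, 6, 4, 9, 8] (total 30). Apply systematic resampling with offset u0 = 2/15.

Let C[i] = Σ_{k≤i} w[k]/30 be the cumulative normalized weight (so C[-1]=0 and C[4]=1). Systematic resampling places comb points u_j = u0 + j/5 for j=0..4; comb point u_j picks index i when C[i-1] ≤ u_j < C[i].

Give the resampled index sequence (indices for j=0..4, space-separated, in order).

C = [1/10, 3/10, 13/30, 11/15, 1]
j=0: u_0=2/15 ∈ [1/10, 3/10) → index 1
j=1: u_1=1/3 ∈ [3/10, 13/30) → index 2
j=2: u_2=8/15 ∈ [13/30, 11/15) → index 3
j=3: u_3=11/15 ∈ [11/15, 1) → index 4
j=4: u_4=14/15 ∈ [11/15, 1) → index 4

1 2 3 4 4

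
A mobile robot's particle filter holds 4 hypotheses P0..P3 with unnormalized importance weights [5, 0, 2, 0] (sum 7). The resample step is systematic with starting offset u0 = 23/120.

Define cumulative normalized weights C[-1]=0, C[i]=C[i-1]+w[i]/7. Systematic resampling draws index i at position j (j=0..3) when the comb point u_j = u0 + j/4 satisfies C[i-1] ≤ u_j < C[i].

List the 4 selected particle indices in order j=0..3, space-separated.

0 0 0 2

C = [5/7, 5/7, 1, 1]
j=0: u_0=23/120 ∈ [0, 5/7) → index 0
j=1: u_1=53/120 ∈ [0, 5/7) → index 0
j=2: u_2=83/120 ∈ [0, 5/7) → index 0
j=3: u_3=113/120 ∈ [5/7, 1) → index 2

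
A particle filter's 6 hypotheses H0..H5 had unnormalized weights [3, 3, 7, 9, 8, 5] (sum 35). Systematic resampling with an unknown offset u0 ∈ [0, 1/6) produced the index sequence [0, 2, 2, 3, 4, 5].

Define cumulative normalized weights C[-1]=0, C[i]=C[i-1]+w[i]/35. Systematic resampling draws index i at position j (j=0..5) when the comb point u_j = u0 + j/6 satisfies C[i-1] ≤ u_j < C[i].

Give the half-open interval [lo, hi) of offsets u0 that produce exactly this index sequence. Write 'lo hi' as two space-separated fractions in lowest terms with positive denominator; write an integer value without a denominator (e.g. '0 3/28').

C = [3/35, 6/35, 13/35, 22/35, 6/7, 1]
j=0 picked index 0: u0 ∈ [0, 3/35)
j=1 picked index 2: u0 ∈ [1/210, 43/210)
j=2 picked index 2: u0 ∈ [-17/105, 4/105)
j=3 picked index 3: u0 ∈ [-9/70, 9/70)
j=4 picked index 4: u0 ∈ [-4/105, 4/21)
j=5 picked index 5: u0 ∈ [1/42, 1/6)
intersection: [1/42, 4/105)

1/42 4/105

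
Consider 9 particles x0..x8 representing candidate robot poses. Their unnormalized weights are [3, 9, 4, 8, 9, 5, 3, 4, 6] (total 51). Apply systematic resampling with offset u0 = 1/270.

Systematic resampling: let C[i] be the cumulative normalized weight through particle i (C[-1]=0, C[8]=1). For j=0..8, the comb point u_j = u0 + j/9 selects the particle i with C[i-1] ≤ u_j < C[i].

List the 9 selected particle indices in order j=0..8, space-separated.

0 1 1 3 3 4 5 6 8

C = [1/17, 4/17, 16/51, 8/17, 11/17, 38/51, 41/51, 15/17, 1]
j=0: u_0=1/270 ∈ [0, 1/17) → index 0
j=1: u_1=31/270 ∈ [1/17, 4/17) → index 1
j=2: u_2=61/270 ∈ [1/17, 4/17) → index 1
j=3: u_3=91/270 ∈ [16/51, 8/17) → index 3
j=4: u_4=121/270 ∈ [16/51, 8/17) → index 3
j=5: u_5=151/270 ∈ [8/17, 11/17) → index 4
j=6: u_6=181/270 ∈ [11/17, 38/51) → index 5
j=7: u_7=211/270 ∈ [38/51, 41/51) → index 6
j=8: u_8=241/270 ∈ [15/17, 1) → index 8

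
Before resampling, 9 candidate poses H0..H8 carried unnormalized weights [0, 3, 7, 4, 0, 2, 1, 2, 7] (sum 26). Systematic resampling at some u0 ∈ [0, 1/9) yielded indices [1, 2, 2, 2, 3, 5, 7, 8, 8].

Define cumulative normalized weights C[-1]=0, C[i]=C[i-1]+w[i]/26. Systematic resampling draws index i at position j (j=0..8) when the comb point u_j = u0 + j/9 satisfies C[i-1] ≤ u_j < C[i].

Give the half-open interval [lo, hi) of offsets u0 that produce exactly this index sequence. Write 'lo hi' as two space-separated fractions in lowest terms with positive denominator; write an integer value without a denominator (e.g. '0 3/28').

1/234 2/39

C = [0, 3/26, 5/13, 7/13, 7/13, 8/13, 17/26, 19/26, 1]
j=0 picked index 1: u0 ∈ [0, 3/26)
j=1 picked index 2: u0 ∈ [1/234, 32/117)
j=2 picked index 2: u0 ∈ [-25/234, 19/117)
j=3 picked index 2: u0 ∈ [-17/78, 2/39)
j=4 picked index 3: u0 ∈ [-7/117, 11/117)
j=5 picked index 5: u0 ∈ [-2/117, 7/117)
j=6 picked index 7: u0 ∈ [-1/78, 5/78)
j=7 picked index 8: u0 ∈ [-11/234, 2/9)
j=8 picked index 8: u0 ∈ [-37/234, 1/9)
intersection: [1/234, 2/39)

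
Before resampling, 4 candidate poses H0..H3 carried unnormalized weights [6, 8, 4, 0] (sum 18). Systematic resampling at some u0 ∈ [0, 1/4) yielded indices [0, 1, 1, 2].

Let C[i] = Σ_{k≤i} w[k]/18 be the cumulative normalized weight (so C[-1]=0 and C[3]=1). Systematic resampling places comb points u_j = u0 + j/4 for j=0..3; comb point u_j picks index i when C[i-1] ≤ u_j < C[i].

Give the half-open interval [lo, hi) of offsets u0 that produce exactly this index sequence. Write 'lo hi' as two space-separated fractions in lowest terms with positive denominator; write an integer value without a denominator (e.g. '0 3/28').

C = [1/3, 7/9, 1, 1]
j=0 picked index 0: u0 ∈ [0, 1/3)
j=1 picked index 1: u0 ∈ [1/12, 19/36)
j=2 picked index 1: u0 ∈ [-1/6, 5/18)
j=3 picked index 2: u0 ∈ [1/36, 1/4)
intersection: [1/12, 1/4)

1/12 1/4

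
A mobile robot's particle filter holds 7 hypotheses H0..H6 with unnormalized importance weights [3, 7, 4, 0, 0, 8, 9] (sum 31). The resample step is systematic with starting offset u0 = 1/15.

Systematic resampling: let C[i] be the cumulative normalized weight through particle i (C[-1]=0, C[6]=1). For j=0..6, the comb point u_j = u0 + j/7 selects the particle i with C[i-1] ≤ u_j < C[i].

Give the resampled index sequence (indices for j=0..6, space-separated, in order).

C = [3/31, 10/31, 14/31, 14/31, 14/31, 22/31, 1]
j=0: u_0=1/15 ∈ [0, 3/31) → index 0
j=1: u_1=22/105 ∈ [3/31, 10/31) → index 1
j=2: u_2=37/105 ∈ [10/31, 14/31) → index 2
j=3: u_3=52/105 ∈ [14/31, 22/31) → index 5
j=4: u_4=67/105 ∈ [14/31, 22/31) → index 5
j=5: u_5=82/105 ∈ [22/31, 1) → index 6
j=6: u_6=97/105 ∈ [22/31, 1) → index 6

0 1 2 5 5 6 6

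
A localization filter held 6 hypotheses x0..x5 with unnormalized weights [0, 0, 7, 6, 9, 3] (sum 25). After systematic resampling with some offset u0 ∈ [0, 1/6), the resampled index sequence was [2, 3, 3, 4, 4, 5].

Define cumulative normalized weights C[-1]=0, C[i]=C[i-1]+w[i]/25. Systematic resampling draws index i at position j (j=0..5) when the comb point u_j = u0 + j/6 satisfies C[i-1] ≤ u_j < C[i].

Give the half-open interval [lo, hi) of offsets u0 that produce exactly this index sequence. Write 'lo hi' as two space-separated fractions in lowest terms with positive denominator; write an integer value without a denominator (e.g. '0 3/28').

C = [0, 0, 7/25, 13/25, 22/25, 1]
j=0 picked index 2: u0 ∈ [0, 7/25)
j=1 picked index 3: u0 ∈ [17/150, 53/150)
j=2 picked index 3: u0 ∈ [-4/75, 14/75)
j=3 picked index 4: u0 ∈ [1/50, 19/50)
j=4 picked index 4: u0 ∈ [-11/75, 16/75)
j=5 picked index 5: u0 ∈ [7/150, 1/6)
intersection: [17/150, 1/6)

17/150 1/6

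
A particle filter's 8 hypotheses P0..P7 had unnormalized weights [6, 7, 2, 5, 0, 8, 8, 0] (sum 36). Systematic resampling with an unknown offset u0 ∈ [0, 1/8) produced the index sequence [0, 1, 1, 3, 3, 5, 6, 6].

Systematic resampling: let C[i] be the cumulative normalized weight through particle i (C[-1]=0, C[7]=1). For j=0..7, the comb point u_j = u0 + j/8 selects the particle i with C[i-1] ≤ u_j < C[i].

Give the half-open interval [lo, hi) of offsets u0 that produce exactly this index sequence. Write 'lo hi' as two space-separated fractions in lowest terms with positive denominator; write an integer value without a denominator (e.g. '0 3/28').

C = [1/6, 13/36, 5/12, 5/9, 5/9, 7/9, 1, 1]
j=0 picked index 0: u0 ∈ [0, 1/6)
j=1 picked index 1: u0 ∈ [1/24, 17/72)
j=2 picked index 1: u0 ∈ [-1/12, 1/9)
j=3 picked index 3: u0 ∈ [1/24, 13/72)
j=4 picked index 3: u0 ∈ [-1/12, 1/18)
j=5 picked index 5: u0 ∈ [-5/72, 11/72)
j=6 picked index 6: u0 ∈ [1/36, 1/4)
j=7 picked index 6: u0 ∈ [-7/72, 1/8)
intersection: [1/24, 1/18)

1/24 1/18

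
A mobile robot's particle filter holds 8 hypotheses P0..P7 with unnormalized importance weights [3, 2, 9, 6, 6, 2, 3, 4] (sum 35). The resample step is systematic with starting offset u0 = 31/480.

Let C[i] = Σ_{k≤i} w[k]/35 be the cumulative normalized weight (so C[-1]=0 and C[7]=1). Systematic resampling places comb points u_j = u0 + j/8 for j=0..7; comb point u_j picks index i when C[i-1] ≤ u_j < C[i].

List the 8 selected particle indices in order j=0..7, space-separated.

0 2 2 3 3 4 6 7

C = [3/35, 1/7, 2/5, 4/7, 26/35, 4/5, 31/35, 1]
j=0: u_0=31/480 ∈ [0, 3/35) → index 0
j=1: u_1=91/480 ∈ [1/7, 2/5) → index 2
j=2: u_2=151/480 ∈ [1/7, 2/5) → index 2
j=3: u_3=211/480 ∈ [2/5, 4/7) → index 3
j=4: u_4=271/480 ∈ [2/5, 4/7) → index 3
j=5: u_5=331/480 ∈ [4/7, 26/35) → index 4
j=6: u_6=391/480 ∈ [4/5, 31/35) → index 6
j=7: u_7=451/480 ∈ [31/35, 1) → index 7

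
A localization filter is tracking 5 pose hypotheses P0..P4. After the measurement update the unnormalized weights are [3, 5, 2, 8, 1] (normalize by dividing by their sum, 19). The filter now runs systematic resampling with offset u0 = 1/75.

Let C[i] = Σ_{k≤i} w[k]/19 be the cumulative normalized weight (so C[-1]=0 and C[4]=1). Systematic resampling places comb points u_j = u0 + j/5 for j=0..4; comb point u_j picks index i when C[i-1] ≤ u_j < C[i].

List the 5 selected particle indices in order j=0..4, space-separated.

0 1 1 3 3

C = [3/19, 8/19, 10/19, 18/19, 1]
j=0: u_0=1/75 ∈ [0, 3/19) → index 0
j=1: u_1=16/75 ∈ [3/19, 8/19) → index 1
j=2: u_2=31/75 ∈ [3/19, 8/19) → index 1
j=3: u_3=46/75 ∈ [10/19, 18/19) → index 3
j=4: u_4=61/75 ∈ [10/19, 18/19) → index 3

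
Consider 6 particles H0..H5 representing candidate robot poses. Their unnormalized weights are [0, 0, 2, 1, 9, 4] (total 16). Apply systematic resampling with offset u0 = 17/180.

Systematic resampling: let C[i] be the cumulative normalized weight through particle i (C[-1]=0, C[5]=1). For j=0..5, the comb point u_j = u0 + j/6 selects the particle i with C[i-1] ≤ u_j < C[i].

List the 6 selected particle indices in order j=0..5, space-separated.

2 4 4 4 5 5

C = [0, 0, 1/8, 3/16, 3/4, 1]
j=0: u_0=17/180 ∈ [0, 1/8) → index 2
j=1: u_1=47/180 ∈ [3/16, 3/4) → index 4
j=2: u_2=77/180 ∈ [3/16, 3/4) → index 4
j=3: u_3=107/180 ∈ [3/16, 3/4) → index 4
j=4: u_4=137/180 ∈ [3/4, 1) → index 5
j=5: u_5=167/180 ∈ [3/4, 1) → index 5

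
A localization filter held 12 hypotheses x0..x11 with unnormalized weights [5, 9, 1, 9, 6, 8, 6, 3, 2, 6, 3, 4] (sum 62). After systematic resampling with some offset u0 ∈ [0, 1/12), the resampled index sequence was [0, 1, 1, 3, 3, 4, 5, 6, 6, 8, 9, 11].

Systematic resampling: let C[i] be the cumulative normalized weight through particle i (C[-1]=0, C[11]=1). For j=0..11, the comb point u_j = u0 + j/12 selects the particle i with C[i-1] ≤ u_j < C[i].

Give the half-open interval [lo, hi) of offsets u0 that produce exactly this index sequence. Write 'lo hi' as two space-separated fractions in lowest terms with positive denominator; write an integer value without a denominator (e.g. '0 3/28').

C = [5/62, 7/31, 15/62, 12/31, 15/31, 19/31, 22/31, 47/62, 49/62, 55/62, 29/31, 1]
j=0 picked index 0: u0 ∈ [0, 5/62)
j=1 picked index 1: u0 ∈ [-1/372, 53/372)
j=2 picked index 1: u0 ∈ [-8/93, 11/186)
j=3 picked index 3: u0 ∈ [-1/124, 17/124)
j=4 picked index 3: u0 ∈ [-17/186, 5/93)
j=5 picked index 4: u0 ∈ [-11/372, 25/372)
j=6 picked index 5: u0 ∈ [-1/62, 7/62)
j=7 picked index 6: u0 ∈ [11/372, 47/372)
j=8 picked index 6: u0 ∈ [-5/93, 4/93)
j=9 picked index 8: u0 ∈ [1/124, 5/124)
j=10 picked index 9: u0 ∈ [-4/93, 5/93)
j=11 picked index 11: u0 ∈ [7/372, 1/12)
intersection: [11/372, 5/124)

11/372 5/124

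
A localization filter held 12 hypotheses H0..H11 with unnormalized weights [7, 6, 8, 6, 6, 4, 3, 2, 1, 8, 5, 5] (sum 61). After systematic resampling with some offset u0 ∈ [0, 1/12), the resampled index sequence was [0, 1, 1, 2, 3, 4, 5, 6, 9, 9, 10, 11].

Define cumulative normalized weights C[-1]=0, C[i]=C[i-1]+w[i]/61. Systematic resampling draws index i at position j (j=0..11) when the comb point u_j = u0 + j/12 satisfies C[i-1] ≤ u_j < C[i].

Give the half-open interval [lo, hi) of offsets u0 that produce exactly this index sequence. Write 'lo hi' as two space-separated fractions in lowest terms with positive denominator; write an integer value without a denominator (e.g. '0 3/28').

C = [7/61, 13/61, 21/61, 27/61, 33/61, 37/61, 40/61, 42/61, 43/61, 51/61, 56/61, 1]
j=0 picked index 0: u0 ∈ [0, 7/61)
j=1 picked index 1: u0 ∈ [23/732, 95/732)
j=2 picked index 1: u0 ∈ [-19/366, 17/366)
j=3 picked index 2: u0 ∈ [-9/244, 23/244)
j=4 picked index 3: u0 ∈ [2/183, 20/183)
j=5 picked index 4: u0 ∈ [19/732, 91/732)
j=6 picked index 5: u0 ∈ [5/122, 13/122)
j=7 picked index 6: u0 ∈ [17/732, 53/732)
j=8 picked index 9: u0 ∈ [7/183, 31/183)
j=9 picked index 9: u0 ∈ [-11/244, 21/244)
j=10 picked index 10: u0 ∈ [1/366, 31/366)
j=11 picked index 11: u0 ∈ [1/732, 1/12)
intersection: [5/122, 17/366)

5/122 17/366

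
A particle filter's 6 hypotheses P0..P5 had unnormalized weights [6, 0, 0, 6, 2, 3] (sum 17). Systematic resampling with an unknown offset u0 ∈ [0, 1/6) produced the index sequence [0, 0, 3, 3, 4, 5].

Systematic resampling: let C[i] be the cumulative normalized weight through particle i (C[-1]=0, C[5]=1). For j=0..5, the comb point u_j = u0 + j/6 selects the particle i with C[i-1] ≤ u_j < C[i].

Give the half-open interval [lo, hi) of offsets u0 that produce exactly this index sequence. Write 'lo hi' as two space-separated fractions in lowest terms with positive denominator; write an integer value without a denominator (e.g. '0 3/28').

2/51 8/51

C = [6/17, 6/17, 6/17, 12/17, 14/17, 1]
j=0 picked index 0: u0 ∈ [0, 6/17)
j=1 picked index 0: u0 ∈ [-1/6, 19/102)
j=2 picked index 3: u0 ∈ [1/51, 19/51)
j=3 picked index 3: u0 ∈ [-5/34, 7/34)
j=4 picked index 4: u0 ∈ [2/51, 8/51)
j=5 picked index 5: u0 ∈ [-1/102, 1/6)
intersection: [2/51, 8/51)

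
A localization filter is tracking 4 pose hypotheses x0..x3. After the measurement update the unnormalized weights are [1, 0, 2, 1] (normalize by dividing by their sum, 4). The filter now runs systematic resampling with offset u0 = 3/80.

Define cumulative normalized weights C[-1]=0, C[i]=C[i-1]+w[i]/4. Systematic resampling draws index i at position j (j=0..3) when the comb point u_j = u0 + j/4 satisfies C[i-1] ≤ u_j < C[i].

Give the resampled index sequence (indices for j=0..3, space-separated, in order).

C = [1/4, 1/4, 3/4, 1]
j=0: u_0=3/80 ∈ [0, 1/4) → index 0
j=1: u_1=23/80 ∈ [1/4, 3/4) → index 2
j=2: u_2=43/80 ∈ [1/4, 3/4) → index 2
j=3: u_3=63/80 ∈ [3/4, 1) → index 3

0 2 2 3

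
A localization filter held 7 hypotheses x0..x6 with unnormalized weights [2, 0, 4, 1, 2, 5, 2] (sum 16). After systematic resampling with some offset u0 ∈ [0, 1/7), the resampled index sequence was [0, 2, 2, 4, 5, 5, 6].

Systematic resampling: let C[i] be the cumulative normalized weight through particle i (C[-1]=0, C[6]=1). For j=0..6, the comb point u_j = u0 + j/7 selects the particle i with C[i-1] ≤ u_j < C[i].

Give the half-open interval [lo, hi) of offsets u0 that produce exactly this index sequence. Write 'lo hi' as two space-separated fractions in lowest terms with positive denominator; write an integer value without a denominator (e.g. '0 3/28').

C = [1/8, 1/8, 3/8, 7/16, 9/16, 7/8, 1]
j=0 picked index 0: u0 ∈ [0, 1/8)
j=1 picked index 2: u0 ∈ [-1/56, 13/56)
j=2 picked index 2: u0 ∈ [-9/56, 5/56)
j=3 picked index 4: u0 ∈ [1/112, 15/112)
j=4 picked index 5: u0 ∈ [-1/112, 17/56)
j=5 picked index 5: u0 ∈ [-17/112, 9/56)
j=6 picked index 6: u0 ∈ [1/56, 1/7)
intersection: [1/56, 5/56)

1/56 5/56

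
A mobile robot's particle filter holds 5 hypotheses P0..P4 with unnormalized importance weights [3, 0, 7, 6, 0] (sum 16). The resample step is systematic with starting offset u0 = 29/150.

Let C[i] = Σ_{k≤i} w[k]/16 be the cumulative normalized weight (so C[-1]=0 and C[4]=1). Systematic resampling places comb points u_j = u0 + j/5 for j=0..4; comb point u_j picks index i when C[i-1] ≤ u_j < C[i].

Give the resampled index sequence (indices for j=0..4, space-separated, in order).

C = [3/16, 3/16, 5/8, 1, 1]
j=0: u_0=29/150 ∈ [3/16, 5/8) → index 2
j=1: u_1=59/150 ∈ [3/16, 5/8) → index 2
j=2: u_2=89/150 ∈ [3/16, 5/8) → index 2
j=3: u_3=119/150 ∈ [5/8, 1) → index 3
j=4: u_4=149/150 ∈ [5/8, 1) → index 3

2 2 2 3 3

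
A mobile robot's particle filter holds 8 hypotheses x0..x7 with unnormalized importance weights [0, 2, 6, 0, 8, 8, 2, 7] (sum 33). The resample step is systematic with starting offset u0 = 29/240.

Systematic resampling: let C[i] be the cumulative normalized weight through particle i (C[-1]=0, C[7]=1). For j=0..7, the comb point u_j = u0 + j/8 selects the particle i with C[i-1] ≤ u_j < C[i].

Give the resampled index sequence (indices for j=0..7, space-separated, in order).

C = [0, 2/33, 8/33, 8/33, 16/33, 8/11, 26/33, 1]
j=0: u_0=29/240 ∈ [2/33, 8/33) → index 2
j=1: u_1=59/240 ∈ [8/33, 16/33) → index 4
j=2: u_2=89/240 ∈ [8/33, 16/33) → index 4
j=3: u_3=119/240 ∈ [16/33, 8/11) → index 5
j=4: u_4=149/240 ∈ [16/33, 8/11) → index 5
j=5: u_5=179/240 ∈ [8/11, 26/33) → index 6
j=6: u_6=209/240 ∈ [26/33, 1) → index 7
j=7: u_7=239/240 ∈ [26/33, 1) → index 7

2 4 4 5 5 6 7 7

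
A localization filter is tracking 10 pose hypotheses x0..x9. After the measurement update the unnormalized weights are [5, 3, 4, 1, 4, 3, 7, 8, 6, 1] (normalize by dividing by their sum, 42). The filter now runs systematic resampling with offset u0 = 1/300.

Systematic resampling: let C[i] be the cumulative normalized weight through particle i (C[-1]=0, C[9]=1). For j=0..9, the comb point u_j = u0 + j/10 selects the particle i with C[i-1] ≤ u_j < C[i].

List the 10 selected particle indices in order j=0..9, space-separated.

C = [5/42, 4/21, 2/7, 13/42, 17/42, 10/21, 9/14, 5/6, 41/42, 1]
j=0: u_0=1/300 ∈ [0, 5/42) → index 0
j=1: u_1=31/300 ∈ [0, 5/42) → index 0
j=2: u_2=61/300 ∈ [4/21, 2/7) → index 2
j=3: u_3=91/300 ∈ [2/7, 13/42) → index 3
j=4: u_4=121/300 ∈ [13/42, 17/42) → index 4
j=5: u_5=151/300 ∈ [10/21, 9/14) → index 6
j=6: u_6=181/300 ∈ [10/21, 9/14) → index 6
j=7: u_7=211/300 ∈ [9/14, 5/6) → index 7
j=8: u_8=241/300 ∈ [9/14, 5/6) → index 7
j=9: u_9=271/300 ∈ [5/6, 41/42) → index 8

0 0 2 3 4 6 6 7 7 8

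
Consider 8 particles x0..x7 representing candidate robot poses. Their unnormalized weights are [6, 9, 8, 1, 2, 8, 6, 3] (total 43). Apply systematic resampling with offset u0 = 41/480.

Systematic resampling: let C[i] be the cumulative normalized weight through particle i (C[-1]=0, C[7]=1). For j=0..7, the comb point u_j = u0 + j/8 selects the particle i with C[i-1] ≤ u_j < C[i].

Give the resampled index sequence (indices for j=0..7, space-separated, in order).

C = [6/43, 15/43, 23/43, 24/43, 26/43, 34/43, 40/43, 1]
j=0: u_0=41/480 ∈ [0, 6/43) → index 0
j=1: u_1=101/480 ∈ [6/43, 15/43) → index 1
j=2: u_2=161/480 ∈ [6/43, 15/43) → index 1
j=3: u_3=221/480 ∈ [15/43, 23/43) → index 2
j=4: u_4=281/480 ∈ [24/43, 26/43) → index 4
j=5: u_5=341/480 ∈ [26/43, 34/43) → index 5
j=6: u_6=401/480 ∈ [34/43, 40/43) → index 6
j=7: u_7=461/480 ∈ [40/43, 1) → index 7

0 1 1 2 4 5 6 7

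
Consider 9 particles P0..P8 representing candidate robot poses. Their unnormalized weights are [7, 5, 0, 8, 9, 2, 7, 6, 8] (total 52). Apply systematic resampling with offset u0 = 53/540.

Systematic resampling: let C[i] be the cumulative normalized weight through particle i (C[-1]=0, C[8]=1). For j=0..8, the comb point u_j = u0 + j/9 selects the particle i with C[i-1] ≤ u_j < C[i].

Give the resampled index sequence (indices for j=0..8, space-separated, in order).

C = [7/52, 3/13, 3/13, 5/13, 29/52, 31/52, 19/26, 11/13, 1]
j=0: u_0=53/540 ∈ [0, 7/52) → index 0
j=1: u_1=113/540 ∈ [7/52, 3/13) → index 1
j=2: u_2=173/540 ∈ [3/13, 5/13) → index 3
j=3: u_3=233/540 ∈ [5/13, 29/52) → index 4
j=4: u_4=293/540 ∈ [5/13, 29/52) → index 4
j=5: u_5=353/540 ∈ [31/52, 19/26) → index 6
j=6: u_6=413/540 ∈ [19/26, 11/13) → index 7
j=7: u_7=473/540 ∈ [11/13, 1) → index 8
j=8: u_8=533/540 ∈ [11/13, 1) → index 8

0 1 3 4 4 6 7 8 8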